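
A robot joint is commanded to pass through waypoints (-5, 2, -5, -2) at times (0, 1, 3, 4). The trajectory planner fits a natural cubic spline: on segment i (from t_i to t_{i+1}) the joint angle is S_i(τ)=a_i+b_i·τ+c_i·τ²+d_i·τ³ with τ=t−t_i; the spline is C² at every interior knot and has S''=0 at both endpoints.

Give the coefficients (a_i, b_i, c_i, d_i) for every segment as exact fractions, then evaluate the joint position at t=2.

  seg 0: a=-5 b=75/8 c=0 d=-19/8
  seg 1: a=2 b=9/4 c=-57/8 d=17/8
  seg 2: a=-5 b=-3/4 c=45/8 d=-15/8
S(2) = -3/4

Δ: Δ0=7, Δ1=-7/2, Δ2=3
row 1: diag=6, rhs=-63; c'=1/3, d'=-21/2
row 2: denom=6−2·1/3=16/3; d'=(39−2·-21/2)/(16/3)=45/4
back: M2=45/4
back: M1=-21/2−1/3·45/4=-57/4
M: M0=0, M1=-57/4, M2=45/4, M3=0
seg 0: a=-5, c=M0/2=0, d=(M1−M0)/(6·1)=-19/8, b=Δ0−h0·(2M0+M1)/6=75/8
seg 1: a=2, c=M1/2=-57/8, d=(M2−M1)/(6·2)=17/8, b=Δ1−h1·(2M1+M2)/6=9/4
seg 2: a=-5, c=M2/2=45/8, d=(M3−M2)/(6·1)=-15/8, b=Δ2−h2·(2M2+M3)/6=-3/4
t_q=2 → seg 1, τ=1; S=2+9/4·τ+-57/8·τ²+17/8·τ³=-3/4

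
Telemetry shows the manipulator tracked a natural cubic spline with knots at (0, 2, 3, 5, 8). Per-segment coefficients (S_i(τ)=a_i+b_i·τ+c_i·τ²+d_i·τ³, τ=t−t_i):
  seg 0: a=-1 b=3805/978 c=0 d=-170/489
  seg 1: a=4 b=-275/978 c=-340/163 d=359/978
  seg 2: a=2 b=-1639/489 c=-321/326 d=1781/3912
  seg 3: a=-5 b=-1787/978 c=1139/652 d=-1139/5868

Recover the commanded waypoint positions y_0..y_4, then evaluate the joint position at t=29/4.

y_0=-1 y_1=4 y_2=2 y_3=-5 y_4=0
S(29/4) = -103415/41728

y_0 = S_0(0) = a_0 = -1
y_1 = S_1(0) = a_1 = 4
y_2 = S_2(0) = a_2 = 2
y_3 = S_3(0) = a_3 = -5
y_4 = S_3(3) = 0
t_q=29/4 is in segment 3 (τ=9/4); S_3(τ)=-103415/41728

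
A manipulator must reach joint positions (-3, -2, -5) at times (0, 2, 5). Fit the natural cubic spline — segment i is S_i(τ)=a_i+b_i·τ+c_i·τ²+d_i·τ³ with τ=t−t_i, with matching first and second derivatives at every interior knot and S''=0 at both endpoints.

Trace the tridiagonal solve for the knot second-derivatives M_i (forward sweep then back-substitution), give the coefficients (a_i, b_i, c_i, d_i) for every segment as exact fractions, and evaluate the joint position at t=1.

Δ: Δ0=1/2, Δ1=-1
row 1: diag=10, rhs=-9; c'=3/10, d'=-9/10
back: M1=-9/10
M: M0=0, M1=-9/10, M2=0
seg 0: a=-3, c=M0/2=0, d=(M1−M0)/(6·2)=-3/40, b=Δ0−h0·(2M0+M1)/6=4/5
seg 1: a=-2, c=M1/2=-9/20, d=(M2−M1)/(6·3)=1/20, b=Δ1−h1·(2M1+M2)/6=-1/10
t_q=1 → seg 0, τ=1; S=-3+4/5·τ+0·τ²+-3/40·τ³=-91/40

  seg 0: a=-3 b=4/5 c=0 d=-3/40
  seg 1: a=-2 b=-1/10 c=-9/20 d=1/20
S(1) = -91/40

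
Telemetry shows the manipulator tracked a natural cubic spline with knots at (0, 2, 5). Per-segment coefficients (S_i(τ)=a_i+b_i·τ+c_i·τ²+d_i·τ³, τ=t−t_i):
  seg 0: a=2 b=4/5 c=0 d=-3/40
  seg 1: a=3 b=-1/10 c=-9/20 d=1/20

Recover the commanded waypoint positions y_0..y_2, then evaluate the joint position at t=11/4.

y_0=2 y_1=3 y_2=0
S(11/4) = 3447/1280

y_0 = S_0(0) = a_0 = 2
y_1 = S_1(0) = a_1 = 3
y_2 = S_1(3) = 0
t_q=11/4 is in segment 1 (τ=3/4); S_1(τ)=3447/1280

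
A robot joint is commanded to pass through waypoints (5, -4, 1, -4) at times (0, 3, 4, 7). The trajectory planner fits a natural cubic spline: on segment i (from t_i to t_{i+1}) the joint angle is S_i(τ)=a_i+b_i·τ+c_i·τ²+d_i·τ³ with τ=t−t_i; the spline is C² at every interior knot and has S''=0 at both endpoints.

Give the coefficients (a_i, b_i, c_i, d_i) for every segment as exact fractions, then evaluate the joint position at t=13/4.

  seg 0: a=5 b=-401/63 c=0 d=212/567
  seg 1: a=-4 b=235/63 c=212/63 d=-44/21
  seg 2: a=1 b=263/63 c=-184/63 d=184/567
S(13/4) = -971/336

Δ: Δ0=-3, Δ1=5, Δ2=-5/3
row 1: diag=8, rhs=48; c'=1/8, d'=6
row 2: denom=8−1·1/8=63/8; d'=(-40−1·6)/(63/8)=-368/63
back: M2=-368/63
back: M1=6−1/8·-368/63=424/63
M: M0=0, M1=424/63, M2=-368/63, M3=0
seg 0: a=5, c=M0/2=0, d=(M1−M0)/(6·3)=212/567, b=Δ0−h0·(2M0+M1)/6=-401/63
seg 1: a=-4, c=M1/2=212/63, d=(M2−M1)/(6·1)=-44/21, b=Δ1−h1·(2M1+M2)/6=235/63
seg 2: a=1, c=M2/2=-184/63, d=(M3−M2)/(6·3)=184/567, b=Δ2−h2·(2M2+M3)/6=263/63
t_q=13/4 → seg 1, τ=1/4; S=-4+235/63·τ+212/63·τ²+-44/21·τ³=-971/336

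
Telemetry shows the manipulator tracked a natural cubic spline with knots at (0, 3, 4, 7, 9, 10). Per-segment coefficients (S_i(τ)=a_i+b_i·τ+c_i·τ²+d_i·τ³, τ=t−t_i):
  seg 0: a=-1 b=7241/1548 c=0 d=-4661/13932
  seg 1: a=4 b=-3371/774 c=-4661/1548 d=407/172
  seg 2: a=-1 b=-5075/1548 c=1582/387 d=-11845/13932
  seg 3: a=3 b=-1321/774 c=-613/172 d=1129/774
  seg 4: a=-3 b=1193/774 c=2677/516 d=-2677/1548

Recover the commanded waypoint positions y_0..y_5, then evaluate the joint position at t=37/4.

y_0 = S_0(0) = a_0 = -1
y_1 = S_1(0) = a_1 = 4
y_2 = S_2(0) = a_2 = -1
y_3 = S_3(0) = a_3 = 3
y_4 = S_4(0) = a_4 = -3
y_5 = S_4(1) = 2
t_q=37/4 is in segment 4 (τ=1/4); S_4(τ)=-76531/33024

y_0=-1 y_1=4 y_2=-1 y_3=3 y_4=-3 y_5=2
S(37/4) = -76531/33024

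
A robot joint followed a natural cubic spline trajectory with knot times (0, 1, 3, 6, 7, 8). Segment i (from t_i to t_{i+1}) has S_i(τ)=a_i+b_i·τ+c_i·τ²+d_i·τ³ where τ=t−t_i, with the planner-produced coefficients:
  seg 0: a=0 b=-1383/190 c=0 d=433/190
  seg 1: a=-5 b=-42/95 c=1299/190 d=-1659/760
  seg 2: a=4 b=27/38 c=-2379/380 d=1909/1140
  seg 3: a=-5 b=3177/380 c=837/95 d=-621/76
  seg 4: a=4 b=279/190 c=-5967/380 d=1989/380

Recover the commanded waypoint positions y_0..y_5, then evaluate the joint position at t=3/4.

y_0 = S_0(0) = a_0 = 0
y_1 = S_1(0) = a_1 = -5
y_2 = S_2(0) = a_2 = 4
y_3 = S_3(0) = a_3 = -5
y_4 = S_4(0) = a_4 = 4
y_5 = S_4(1) = -5
t_q=3/4 is in segment 0 (τ=3/4); S_0(τ)=-54693/12160

y_0=0 y_1=-5 y_2=4 y_3=-5 y_4=4 y_5=-5
S(3/4) = -54693/12160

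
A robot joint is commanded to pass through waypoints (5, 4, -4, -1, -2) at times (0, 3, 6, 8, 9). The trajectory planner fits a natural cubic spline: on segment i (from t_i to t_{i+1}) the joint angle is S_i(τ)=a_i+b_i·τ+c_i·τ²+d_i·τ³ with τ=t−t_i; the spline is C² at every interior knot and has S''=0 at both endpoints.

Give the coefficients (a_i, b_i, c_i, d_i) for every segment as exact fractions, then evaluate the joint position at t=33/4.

Δ: Δ0=-1/3, Δ1=-8/3, Δ2=3/2, Δ3=-1
row 1: diag=12, rhs=-14; c'=1/4, d'=-7/6
row 2: denom=10−3·1/4=37/4; d'=(25−3·-7/6)/(37/4)=114/37
row 3: denom=6−2·8/37=206/37; d'=(-15−2·114/37)/(206/37)=-783/206
back: M3=-783/206
back: M2=114/37−8/37·-783/206=402/103
back: M1=-7/6−1/4·402/103=-662/309
M: M0=0, M1=-662/309, M2=402/103, M3=-783/206, M4=0
seg 0: a=5, c=M0/2=0, d=(M1−M0)/(6·3)=-331/2781, b=Δ0−h0·(2M0+M1)/6=76/103
seg 1: a=4, c=M1/2=-331/309, d=(M2−M1)/(6·3)=934/2781, b=Δ1−h1·(2M1+M2)/6=-255/103
seg 2: a=-4, c=M2/2=201/103, d=(M3−M2)/(6·2)=-529/824, b=Δ2−h2·(2M2+M3)/6=17/103
seg 3: a=-1, c=M3/2=-783/412, d=(M4−M3)/(6·1)=261/412, b=Δ3−h3·(2M3+M4)/6=55/206
t_q=33/4 → seg 3, τ=1/4; S=-1+55/206·τ+-783/412·τ²+261/412·τ³=-27479/26368

  seg 0: a=5 b=76/103 c=0 d=-331/2781
  seg 1: a=4 b=-255/103 c=-331/309 d=934/2781
  seg 2: a=-4 b=17/103 c=201/103 d=-529/824
  seg 3: a=-1 b=55/206 c=-783/412 d=261/412
S(33/4) = -27479/26368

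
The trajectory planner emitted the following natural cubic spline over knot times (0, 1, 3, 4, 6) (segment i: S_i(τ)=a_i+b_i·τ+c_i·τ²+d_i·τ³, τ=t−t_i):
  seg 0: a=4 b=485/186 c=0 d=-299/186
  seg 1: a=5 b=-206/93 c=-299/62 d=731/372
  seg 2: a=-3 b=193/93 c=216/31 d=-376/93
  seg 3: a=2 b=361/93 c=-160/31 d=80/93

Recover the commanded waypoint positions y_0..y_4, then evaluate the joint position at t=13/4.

y_0=4 y_1=5 y_2=-3 y_3=2 y_4=-4
S(13/4) = -523/248

y_0 = S_0(0) = a_0 = 4
y_1 = S_1(0) = a_1 = 5
y_2 = S_2(0) = a_2 = -3
y_3 = S_3(0) = a_3 = 2
y_4 = S_3(2) = -4
t_q=13/4 is in segment 2 (τ=1/4); S_2(τ)=-523/248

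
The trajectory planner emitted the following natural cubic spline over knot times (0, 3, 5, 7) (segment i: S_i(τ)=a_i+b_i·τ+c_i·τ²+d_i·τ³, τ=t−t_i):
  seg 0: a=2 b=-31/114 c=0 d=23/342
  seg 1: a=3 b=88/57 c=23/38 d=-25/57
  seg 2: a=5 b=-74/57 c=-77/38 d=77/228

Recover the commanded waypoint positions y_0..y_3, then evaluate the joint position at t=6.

y_0=2 y_1=3 y_2=5 y_3=-3
S(6) = 153/76

y_0 = S_0(0) = a_0 = 2
y_1 = S_1(0) = a_1 = 3
y_2 = S_2(0) = a_2 = 5
y_3 = S_2(2) = -3
t_q=6 is in segment 2 (τ=1); S_2(τ)=153/76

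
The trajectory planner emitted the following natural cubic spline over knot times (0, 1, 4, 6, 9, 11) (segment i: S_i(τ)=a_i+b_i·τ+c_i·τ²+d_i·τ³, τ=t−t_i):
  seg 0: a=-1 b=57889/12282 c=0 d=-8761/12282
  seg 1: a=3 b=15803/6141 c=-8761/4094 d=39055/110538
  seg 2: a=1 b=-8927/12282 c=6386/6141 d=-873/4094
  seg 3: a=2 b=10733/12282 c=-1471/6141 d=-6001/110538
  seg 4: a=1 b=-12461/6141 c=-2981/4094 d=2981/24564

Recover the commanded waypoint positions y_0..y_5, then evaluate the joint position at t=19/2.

y_0 = S_0(0) = a_0 = -1
y_1 = S_1(0) = a_1 = 3
y_2 = S_2(0) = a_2 = 1
y_3 = S_3(0) = a_3 = 2
y_4 = S_4(0) = a_4 = 1
y_5 = S_4(2) = -5
t_q=19/2 is in segment 4 (τ=1/2); S_4(τ)=-11885/65504

y_0=-1 y_1=3 y_2=1 y_3=2 y_4=1 y_5=-5
S(19/2) = -11885/65504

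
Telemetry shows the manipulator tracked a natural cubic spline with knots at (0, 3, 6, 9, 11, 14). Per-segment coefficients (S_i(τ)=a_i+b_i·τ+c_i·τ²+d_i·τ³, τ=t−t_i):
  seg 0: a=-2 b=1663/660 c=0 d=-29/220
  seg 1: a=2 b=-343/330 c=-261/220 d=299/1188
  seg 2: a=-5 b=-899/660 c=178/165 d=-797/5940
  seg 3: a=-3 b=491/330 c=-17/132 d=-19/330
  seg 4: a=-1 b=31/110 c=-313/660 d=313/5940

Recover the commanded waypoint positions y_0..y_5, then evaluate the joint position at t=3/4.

y_0=-2 y_1=2 y_2=-5 y_3=-3 y_4=-1 y_5=-3
S(3/4) = -467/2816

y_0 = S_0(0) = a_0 = -2
y_1 = S_1(0) = a_1 = 2
y_2 = S_2(0) = a_2 = -5
y_3 = S_3(0) = a_3 = -3
y_4 = S_4(0) = a_4 = -1
y_5 = S_4(3) = -3
t_q=3/4 is in segment 0 (τ=3/4); S_0(τ)=-467/2816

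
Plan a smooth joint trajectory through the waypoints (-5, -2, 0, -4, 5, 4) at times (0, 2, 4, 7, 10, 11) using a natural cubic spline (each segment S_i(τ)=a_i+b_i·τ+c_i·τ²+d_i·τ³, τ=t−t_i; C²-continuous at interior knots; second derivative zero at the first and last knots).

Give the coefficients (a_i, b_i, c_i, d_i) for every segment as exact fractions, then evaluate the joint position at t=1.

  seg 0: a=-5 b=2120/1509 c=0 d=287/12072
  seg 1: a=-2 b=5101/3018 c=287/2012 d=-368/1509
  seg 2: a=0 b=-2009/3018 c=-2657/2012 d=19883/54324
  seg 3: a=-4 b=7805/6036 c=2978/1509 d=-25433/54324
  seg 4: a=5 b=1489/3018 c=-4507/2012 d=4507/6036
S(1) = -14371/4024

Δ: Δ0=3/2, Δ1=1, Δ2=-4/3, Δ3=3, Δ4=-1
row 1: diag=8, rhs=-3; c'=1/4, d'=-3/8
row 2: denom=10−2·1/4=19/2; d'=(-14−2·-3/8)/(19/2)=-53/38
row 3: denom=12−3·6/19=210/19; d'=(26−3·-53/38)/(210/19)=1147/420
row 4: denom=8−3·19/70=503/70; d'=(-24−3·1147/420)/(503/70)=-4507/1006
back: M4=-4507/1006
back: M3=1147/420−19/70·-4507/1006=5956/1509
back: M2=-53/38−6/19·5956/1509=-2657/1006
back: M1=-3/8−1/4·-2657/1006=287/1006
M: M0=0, M1=287/1006, M2=-2657/1006, M3=5956/1509, M4=-4507/1006, M5=0
seg 0: a=-5, c=M0/2=0, d=(M1−M0)/(6·2)=287/12072, b=Δ0−h0·(2M0+M1)/6=2120/1509
seg 1: a=-2, c=M1/2=287/2012, d=(M2−M1)/(6·2)=-368/1509, b=Δ1−h1·(2M1+M2)/6=5101/3018
seg 2: a=0, c=M2/2=-2657/2012, d=(M3−M2)/(6·3)=19883/54324, b=Δ2−h2·(2M2+M3)/6=-2009/3018
seg 3: a=-4, c=M3/2=2978/1509, d=(M4−M3)/(6·3)=-25433/54324, b=Δ3−h3·(2M3+M4)/6=7805/6036
seg 4: a=5, c=M4/2=-4507/2012, d=(M5−M4)/(6·1)=4507/6036, b=Δ4−h4·(2M4+M5)/6=1489/3018
t_q=1 → seg 0, τ=1; S=-5+2120/1509·τ+0·τ²+287/12072·τ³=-14371/4024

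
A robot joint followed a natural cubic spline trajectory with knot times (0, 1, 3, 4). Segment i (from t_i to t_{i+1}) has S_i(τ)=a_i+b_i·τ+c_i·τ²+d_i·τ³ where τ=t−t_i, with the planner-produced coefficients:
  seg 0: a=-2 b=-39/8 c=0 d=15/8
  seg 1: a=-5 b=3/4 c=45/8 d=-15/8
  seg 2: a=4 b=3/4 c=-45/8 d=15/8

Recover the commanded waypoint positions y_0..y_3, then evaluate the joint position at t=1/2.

y_0=-2 y_1=-5 y_2=4 y_3=1
S(1/2) = -269/64

y_0 = S_0(0) = a_0 = -2
y_1 = S_1(0) = a_1 = -5
y_2 = S_2(0) = a_2 = 4
y_3 = S_2(1) = 1
t_q=1/2 is in segment 0 (τ=1/2); S_0(τ)=-269/64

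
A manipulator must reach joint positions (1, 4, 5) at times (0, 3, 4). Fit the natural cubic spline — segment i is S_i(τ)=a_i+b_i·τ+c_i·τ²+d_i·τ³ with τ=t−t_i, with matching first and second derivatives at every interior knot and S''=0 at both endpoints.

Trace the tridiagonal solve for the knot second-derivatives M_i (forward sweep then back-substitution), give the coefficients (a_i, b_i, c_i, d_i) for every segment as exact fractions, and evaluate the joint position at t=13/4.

  seg 0: a=1 b=1 c=0 d=0
  seg 1: a=4 b=1 c=0 d=0
S(13/4) = 17/4

Δ: Δ0=1, Δ1=1
row 1: diag=8, rhs=0; c'=1/8, d'=0
back: M1=0
M: M0=0, M1=0, M2=0
seg 0: a=1, c=M0/2=0, d=(M1−M0)/(6·3)=0, b=Δ0−h0·(2M0+M1)/6=1
seg 1: a=4, c=M1/2=0, d=(M2−M1)/(6·1)=0, b=Δ1−h1·(2M1+M2)/6=1
t_q=13/4 → seg 1, τ=1/4; S=4+1·τ+0·τ²+0·τ³=17/4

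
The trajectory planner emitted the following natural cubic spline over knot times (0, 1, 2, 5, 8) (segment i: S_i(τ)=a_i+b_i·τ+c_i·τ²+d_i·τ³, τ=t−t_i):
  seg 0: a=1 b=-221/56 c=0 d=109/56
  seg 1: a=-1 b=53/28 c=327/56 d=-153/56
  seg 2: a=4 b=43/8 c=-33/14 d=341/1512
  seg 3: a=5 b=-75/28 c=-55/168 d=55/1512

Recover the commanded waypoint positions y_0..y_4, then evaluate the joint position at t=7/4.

y_0 = S_0(0) = a_0 = 1
y_1 = S_1(0) = a_1 = -1
y_2 = S_2(0) = a_2 = 4
y_3 = S_3(0) = a_3 = 5
y_4 = S_3(3) = -5
t_q=7/4 is in segment 1 (τ=3/4); S_1(τ)=9145/3584

y_0=1 y_1=-1 y_2=4 y_3=5 y_4=-5
S(7/4) = 9145/3584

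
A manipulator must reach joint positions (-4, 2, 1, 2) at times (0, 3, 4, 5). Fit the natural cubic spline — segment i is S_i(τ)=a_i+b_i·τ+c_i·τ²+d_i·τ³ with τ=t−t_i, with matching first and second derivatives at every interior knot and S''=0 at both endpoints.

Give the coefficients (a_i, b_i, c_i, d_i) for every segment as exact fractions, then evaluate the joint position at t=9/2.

Δ: Δ0=2, Δ1=-1, Δ2=1
row 1: diag=8, rhs=-18; c'=1/8, d'=-9/4
row 2: denom=4−1·1/8=31/8; d'=(12−1·-9/4)/(31/8)=114/31
back: M2=114/31
back: M1=-9/4−1/8·114/31=-84/31
M: M0=0, M1=-84/31, M2=114/31, M3=0
seg 0: a=-4, c=M0/2=0, d=(M1−M0)/(6·3)=-14/93, b=Δ0−h0·(2M0+M1)/6=104/31
seg 1: a=2, c=M1/2=-42/31, d=(M2−M1)/(6·1)=33/31, b=Δ1−h1·(2M1+M2)/6=-22/31
seg 2: a=1, c=M2/2=57/31, d=(M3−M2)/(6·1)=-19/31, b=Δ2−h2·(2M2+M3)/6=-7/31
t_q=9/2 → seg 2, τ=1/2; S=1+-7/31·τ+57/31·τ²+-19/31·τ³=315/248

  seg 0: a=-4 b=104/31 c=0 d=-14/93
  seg 1: a=2 b=-22/31 c=-42/31 d=33/31
  seg 2: a=1 b=-7/31 c=57/31 d=-19/31
S(9/2) = 315/248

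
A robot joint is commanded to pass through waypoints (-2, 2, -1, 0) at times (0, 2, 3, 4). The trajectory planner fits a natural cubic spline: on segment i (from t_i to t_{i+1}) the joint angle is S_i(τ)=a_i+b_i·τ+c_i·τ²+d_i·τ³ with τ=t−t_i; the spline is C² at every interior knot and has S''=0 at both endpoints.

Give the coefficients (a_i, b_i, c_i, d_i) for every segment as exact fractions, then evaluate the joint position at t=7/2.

Δ: Δ0=2, Δ1=-3, Δ2=1
row 1: diag=6, rhs=-30; c'=1/6, d'=-5
row 2: denom=4−1·1/6=23/6; d'=(24−1·-5)/(23/6)=174/23
back: M2=174/23
back: M1=-5−1/6·174/23=-144/23
M: M0=0, M1=-144/23, M2=174/23, M3=0
seg 0: a=-2, c=M0/2=0, d=(M1−M0)/(6·2)=-12/23, b=Δ0−h0·(2M0+M1)/6=94/23
seg 1: a=2, c=M1/2=-72/23, d=(M2−M1)/(6·1)=53/23, b=Δ1−h1·(2M1+M2)/6=-50/23
seg 2: a=-1, c=M2/2=87/23, d=(M3−M2)/(6·1)=-29/23, b=Δ2−h2·(2M2+M3)/6=-35/23
t_q=7/2 → seg 2, τ=1/2; S=-1+-35/23·τ+87/23·τ²+-29/23·τ³=-179/184

  seg 0: a=-2 b=94/23 c=0 d=-12/23
  seg 1: a=2 b=-50/23 c=-72/23 d=53/23
  seg 2: a=-1 b=-35/23 c=87/23 d=-29/23
S(7/2) = -179/184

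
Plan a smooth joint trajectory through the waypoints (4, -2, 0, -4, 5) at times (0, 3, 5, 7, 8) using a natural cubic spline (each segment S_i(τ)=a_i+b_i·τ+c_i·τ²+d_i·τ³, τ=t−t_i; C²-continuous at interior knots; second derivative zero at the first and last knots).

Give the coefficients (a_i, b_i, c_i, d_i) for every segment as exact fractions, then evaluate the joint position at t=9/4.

  seg 0: a=4 b=-367/104 c=0 d=53/312
  seg 1: a=-2 b=55/52 c=159/104 d=-81/104
  seg 2: a=0 b=-113/52 c=-327/104 d=21/13
  seg 3: a=-4 b=241/52 c=681/104 d=-227/104
S(9/4) = -13345/6656

Δ: Δ0=-2, Δ1=1, Δ2=-2, Δ3=9
row 1: diag=10, rhs=18; c'=1/5, d'=9/5
row 2: denom=8−2·1/5=38/5; d'=(-18−2·9/5)/(38/5)=-54/19
row 3: denom=6−2·5/19=104/19; d'=(66−2·-54/19)/(104/19)=681/52
back: M3=681/52
back: M2=-54/19−5/19·681/52=-327/52
back: M1=9/5−1/5·-327/52=159/52
M: M0=0, M1=159/52, M2=-327/52, M3=681/52, M4=0
seg 0: a=4, c=M0/2=0, d=(M1−M0)/(6·3)=53/312, b=Δ0−h0·(2M0+M1)/6=-367/104
seg 1: a=-2, c=M1/2=159/104, d=(M2−M1)/(6·2)=-81/104, b=Δ1−h1·(2M1+M2)/6=55/52
seg 2: a=0, c=M2/2=-327/104, d=(M3−M2)/(6·2)=21/13, b=Δ2−h2·(2M2+M3)/6=-113/52
seg 3: a=-4, c=M3/2=681/104, d=(M4−M3)/(6·1)=-227/104, b=Δ3−h3·(2M3+M4)/6=241/52
t_q=9/4 → seg 0, τ=9/4; S=4+-367/104·τ+0·τ²+53/312·τ³=-13345/6656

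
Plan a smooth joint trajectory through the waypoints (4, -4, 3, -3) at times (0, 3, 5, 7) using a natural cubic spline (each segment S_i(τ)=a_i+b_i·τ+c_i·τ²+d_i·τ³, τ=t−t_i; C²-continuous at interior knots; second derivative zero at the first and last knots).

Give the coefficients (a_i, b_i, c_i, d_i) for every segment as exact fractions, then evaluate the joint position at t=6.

  seg 0: a=4 b=-1169/228 c=0 d=187/684
  seg 1: a=-4 b=257/114 c=187/76 d=-419/456
  seg 2: a=3 b=61/57 c=-58/19 d=29/57
S(6) = 29/19

Δ: Δ0=-8/3, Δ1=7/2, Δ2=-3
row 1: diag=10, rhs=37; c'=1/5, d'=37/10
row 2: denom=8−2·1/5=38/5; d'=(-39−2·37/10)/(38/5)=-116/19
back: M2=-116/19
back: M1=37/10−1/5·-116/19=187/38
M: M0=0, M1=187/38, M2=-116/19, M3=0
seg 0: a=4, c=M0/2=0, d=(M1−M0)/(6·3)=187/684, b=Δ0−h0·(2M0+M1)/6=-1169/228
seg 1: a=-4, c=M1/2=187/76, d=(M2−M1)/(6·2)=-419/456, b=Δ1−h1·(2M1+M2)/6=257/114
seg 2: a=3, c=M2/2=-58/19, d=(M3−M2)/(6·2)=29/57, b=Δ2−h2·(2M2+M3)/6=61/57
t_q=6 → seg 2, τ=1; S=3+61/57·τ+-58/19·τ²+29/57·τ³=29/19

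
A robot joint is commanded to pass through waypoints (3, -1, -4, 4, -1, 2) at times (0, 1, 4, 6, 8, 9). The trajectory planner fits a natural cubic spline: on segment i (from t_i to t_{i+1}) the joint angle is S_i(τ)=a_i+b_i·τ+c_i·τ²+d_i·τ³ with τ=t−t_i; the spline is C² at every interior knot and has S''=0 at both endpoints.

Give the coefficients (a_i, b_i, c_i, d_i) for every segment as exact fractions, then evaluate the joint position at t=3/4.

  seg 0: a=3 b=-3004/733 c=0 d=72/733
  seg 1: a=-1 b=-2788/733 c=216/733 d=469/2199
  seg 2: a=-4 b=2729/733 c=1623/733 d=-3043/2932
  seg 3: a=4 b=92/733 c=-5883/1466 d=7917/5864
  seg 4: a=-1 b=403/1466 c=11985/2932 d=-3995/2932
S(3/4) = -189/5864

Δ: Δ0=-4, Δ1=-1, Δ2=4, Δ3=-5/2, Δ4=3
row 1: diag=8, rhs=18; c'=3/8, d'=9/4
row 2: denom=10−3·3/8=71/8; d'=(30−3·9/4)/(71/8)=186/71
row 3: denom=8−2·16/71=536/71; d'=(-39−2·186/71)/(536/71)=-3141/536
row 4: denom=6−2·71/268=733/134; d'=(33−2·-3141/536)/(733/134)=11985/1466
back: M4=11985/1466
back: M3=-3141/536−71/268·11985/1466=-5883/733
back: M2=186/71−16/71·-5883/733=3246/733
back: M1=9/4−3/8·3246/733=432/733
M: M0=0, M1=432/733, M2=3246/733, M3=-5883/733, M4=11985/1466, M5=0
seg 0: a=3, c=M0/2=0, d=(M1−M0)/(6·1)=72/733, b=Δ0−h0·(2M0+M1)/6=-3004/733
seg 1: a=-1, c=M1/2=216/733, d=(M2−M1)/(6·3)=469/2199, b=Δ1−h1·(2M1+M2)/6=-2788/733
seg 2: a=-4, c=M2/2=1623/733, d=(M3−M2)/(6·2)=-3043/2932, b=Δ2−h2·(2M2+M3)/6=2729/733
seg 3: a=4, c=M3/2=-5883/1466, d=(M4−M3)/(6·2)=7917/5864, b=Δ3−h3·(2M3+M4)/6=92/733
seg 4: a=-1, c=M4/2=11985/2932, d=(M5−M4)/(6·1)=-3995/2932, b=Δ4−h4·(2M4+M5)/6=403/1466
t_q=3/4 → seg 0, τ=3/4; S=3+-3004/733·τ+0·τ²+72/733·τ³=-189/5864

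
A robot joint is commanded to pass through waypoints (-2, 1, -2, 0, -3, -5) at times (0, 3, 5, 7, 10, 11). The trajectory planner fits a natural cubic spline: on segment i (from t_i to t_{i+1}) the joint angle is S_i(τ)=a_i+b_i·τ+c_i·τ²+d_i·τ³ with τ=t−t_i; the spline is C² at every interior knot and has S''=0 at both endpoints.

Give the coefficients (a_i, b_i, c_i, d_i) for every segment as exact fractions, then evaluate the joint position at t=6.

  seg 0: a=-2 b=3439/1692 c=0 d=-1747/15228
  seg 1: a=1 b=-901/846 c=-1747/1692 d=1379/3384
  seg 2: a=-2 b=-43/141 c=1195/846 d=-643/1692
  seg 3: a=0 b=332/423 c=-367/423 d=346/3807
  seg 4: a=-3 b=-832/423 c=-7/141 d=7/423
S(6) = -2153/1692

Δ: Δ0=1, Δ1=-3/2, Δ2=1, Δ3=-1, Δ4=-2
row 1: diag=10, rhs=-15; c'=1/5, d'=-3/2
row 2: denom=8−2·1/5=38/5; d'=(15−2·-3/2)/(38/5)=45/19
row 3: denom=10−2·5/19=180/19; d'=(-12−2·45/19)/(180/19)=-53/30
row 4: denom=8−3·19/60=141/20; d'=(-6−3·-53/30)/(141/20)=-14/141
back: M4=-14/141
back: M3=-53/30−19/60·-14/141=-734/423
back: M2=45/19−5/19·-734/423=1195/423
back: M1=-3/2−1/5·1195/423=-1747/846
M: M0=0, M1=-1747/846, M2=1195/423, M3=-734/423, M4=-14/141, M5=0
seg 0: a=-2, c=M0/2=0, d=(M1−M0)/(6·3)=-1747/15228, b=Δ0−h0·(2M0+M1)/6=3439/1692
seg 1: a=1, c=M1/2=-1747/1692, d=(M2−M1)/(6·2)=1379/3384, b=Δ1−h1·(2M1+M2)/6=-901/846
seg 2: a=-2, c=M2/2=1195/846, d=(M3−M2)/(6·2)=-643/1692, b=Δ2−h2·(2M2+M3)/6=-43/141
seg 3: a=0, c=M3/2=-367/423, d=(M4−M3)/(6·3)=346/3807, b=Δ3−h3·(2M3+M4)/6=332/423
seg 4: a=-3, c=M4/2=-7/141, d=(M5−M4)/(6·1)=7/423, b=Δ4−h4·(2M4+M5)/6=-832/423
t_q=6 → seg 2, τ=1; S=-2+-43/141·τ+1195/846·τ²+-643/1692·τ³=-2153/1692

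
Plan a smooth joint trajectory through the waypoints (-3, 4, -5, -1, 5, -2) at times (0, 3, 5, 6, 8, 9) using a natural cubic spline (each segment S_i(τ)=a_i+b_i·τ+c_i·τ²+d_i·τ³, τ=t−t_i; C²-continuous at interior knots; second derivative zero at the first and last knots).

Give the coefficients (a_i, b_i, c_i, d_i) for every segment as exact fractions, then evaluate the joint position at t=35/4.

  seg 0: a=-3 b=28207/5196 c=0 d=-1787/5196
  seg 1: a=4 b=-10021/2598 c=-5361/1732 d=14413/10392
  seg 2: a=-5 b=526/1299 c=2263/433 d=-2119/1299
  seg 3: a=-1 b=7747/1299 c=144/433 d=-2357/2598
  seg 4: a=5 b=-4667/1299 c=-2213/433 d=2213/1299
S(35/4) = 4137/27712

Δ: Δ0=7/3, Δ1=-9/2, Δ2=4, Δ3=3, Δ4=-7
row 1: diag=10, rhs=-41; c'=1/5, d'=-41/10
row 2: denom=6−2·1/5=28/5; d'=(51−2·-41/10)/(28/5)=74/7
row 3: denom=6−1·5/28=163/28; d'=(-6−1·74/7)/(163/28)=-464/163
row 4: denom=6−2·56/163=866/163; d'=(-60−2·-464/163)/(866/163)=-4426/433
back: M4=-4426/433
back: M3=-464/163−56/163·-4426/433=288/433
back: M2=74/7−5/28·288/433=4526/433
back: M1=-41/10−1/5·4526/433=-5361/866
M: M0=0, M1=-5361/866, M2=4526/433, M3=288/433, M4=-4426/433, M5=0
seg 0: a=-3, c=M0/2=0, d=(M1−M0)/(6·3)=-1787/5196, b=Δ0−h0·(2M0+M1)/6=28207/5196
seg 1: a=4, c=M1/2=-5361/1732, d=(M2−M1)/(6·2)=14413/10392, b=Δ1−h1·(2M1+M2)/6=-10021/2598
seg 2: a=-5, c=M2/2=2263/433, d=(M3−M2)/(6·1)=-2119/1299, b=Δ2−h2·(2M2+M3)/6=526/1299
seg 3: a=-1, c=M3/2=144/433, d=(M4−M3)/(6·2)=-2357/2598, b=Δ3−h3·(2M3+M4)/6=7747/1299
seg 4: a=5, c=M4/2=-2213/433, d=(M5−M4)/(6·1)=2213/1299, b=Δ4−h4·(2M4+M5)/6=-4667/1299
t_q=35/4 → seg 4, τ=3/4; S=5+-4667/1299·τ+-2213/433·τ²+2213/1299·τ³=4137/27712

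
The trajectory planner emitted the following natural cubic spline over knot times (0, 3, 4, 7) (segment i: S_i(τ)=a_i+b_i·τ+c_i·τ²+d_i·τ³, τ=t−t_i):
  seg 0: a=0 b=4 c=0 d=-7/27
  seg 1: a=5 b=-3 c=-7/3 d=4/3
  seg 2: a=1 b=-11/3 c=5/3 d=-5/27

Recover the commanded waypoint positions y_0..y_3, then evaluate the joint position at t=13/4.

y_0=0 y_1=5 y_2=1 y_3=0
S(13/4) = 33/8

y_0 = S_0(0) = a_0 = 0
y_1 = S_1(0) = a_1 = 5
y_2 = S_2(0) = a_2 = 1
y_3 = S_2(3) = 0
t_q=13/4 is in segment 1 (τ=1/4); S_1(τ)=33/8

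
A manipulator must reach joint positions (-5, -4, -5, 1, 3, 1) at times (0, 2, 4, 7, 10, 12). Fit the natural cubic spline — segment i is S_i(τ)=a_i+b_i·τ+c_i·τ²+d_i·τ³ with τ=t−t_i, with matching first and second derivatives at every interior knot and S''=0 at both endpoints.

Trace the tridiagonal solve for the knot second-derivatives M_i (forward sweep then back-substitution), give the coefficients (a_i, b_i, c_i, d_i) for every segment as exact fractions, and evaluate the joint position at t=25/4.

  seg 0: a=-5 b=1777/1929 c=0 d=-1625/15432
  seg 1: a=-4 b=-1321/3858 c=-1625/2572 d=4267/15432
  seg 2: a=-5 b=865/1929 c=1321/1286 d=-5903/34722
  seg 3: a=1 b=7799/3858 c=-970/1929 d=593/34722
  seg 4: a=3 b=-1031/1929 c=-449/1286 d=449/7716
S(25/4) = -59857/82304

Δ: Δ0=1/2, Δ1=-1/2, Δ2=2, Δ3=2/3, Δ4=-1
row 1: diag=8, rhs=-6; c'=1/4, d'=-3/4
row 2: denom=10−2·1/4=19/2; d'=(15−2·-3/4)/(19/2)=33/19
row 3: denom=12−3·6/19=210/19; d'=(-8−3·33/19)/(210/19)=-251/210
row 4: denom=10−3·19/70=643/70; d'=(-10−3·-251/210)/(643/70)=-449/643
back: M4=-449/643
back: M3=-251/210−19/70·-449/643=-1940/1929
back: M2=33/19−6/19·-1940/1929=1321/643
back: M1=-3/4−1/4·1321/643=-1625/1286
M: M0=0, M1=-1625/1286, M2=1321/643, M3=-1940/1929, M4=-449/643, M5=0
seg 0: a=-5, c=M0/2=0, d=(M1−M0)/(6·2)=-1625/15432, b=Δ0−h0·(2M0+M1)/6=1777/1929
seg 1: a=-4, c=M1/2=-1625/2572, d=(M2−M1)/(6·2)=4267/15432, b=Δ1−h1·(2M1+M2)/6=-1321/3858
seg 2: a=-5, c=M2/2=1321/1286, d=(M3−M2)/(6·3)=-5903/34722, b=Δ2−h2·(2M2+M3)/6=865/1929
seg 3: a=1, c=M3/2=-970/1929, d=(M4−M3)/(6·3)=593/34722, b=Δ3−h3·(2M3+M4)/6=7799/3858
seg 4: a=3, c=M4/2=-449/1286, d=(M5−M4)/(6·2)=449/7716, b=Δ4−h4·(2M4+M5)/6=-1031/1929
t_q=25/4 → seg 2, τ=9/4; S=-5+865/1929·τ+1321/1286·τ²+-5903/34722·τ³=-59857/82304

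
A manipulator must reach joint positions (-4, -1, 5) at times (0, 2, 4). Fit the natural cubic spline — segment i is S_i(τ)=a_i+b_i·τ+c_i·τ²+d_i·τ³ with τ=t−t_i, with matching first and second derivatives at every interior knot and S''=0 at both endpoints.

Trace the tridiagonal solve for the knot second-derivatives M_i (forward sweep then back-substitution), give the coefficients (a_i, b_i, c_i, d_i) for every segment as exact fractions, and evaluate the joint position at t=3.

Δ: Δ0=3/2, Δ1=3
row 1: diag=8, rhs=9; c'=1/4, d'=9/8
back: M1=9/8
M: M0=0, M1=9/8, M2=0
seg 0: a=-4, c=M0/2=0, d=(M1−M0)/(6·2)=3/32, b=Δ0−h0·(2M0+M1)/6=9/8
seg 1: a=-1, c=M1/2=9/16, d=(M2−M1)/(6·2)=-3/32, b=Δ1−h1·(2M1+M2)/6=9/4
t_q=3 → seg 1, τ=1; S=-1+9/4·τ+9/16·τ²+-3/32·τ³=55/32

  seg 0: a=-4 b=9/8 c=0 d=3/32
  seg 1: a=-1 b=9/4 c=9/16 d=-3/32
S(3) = 55/32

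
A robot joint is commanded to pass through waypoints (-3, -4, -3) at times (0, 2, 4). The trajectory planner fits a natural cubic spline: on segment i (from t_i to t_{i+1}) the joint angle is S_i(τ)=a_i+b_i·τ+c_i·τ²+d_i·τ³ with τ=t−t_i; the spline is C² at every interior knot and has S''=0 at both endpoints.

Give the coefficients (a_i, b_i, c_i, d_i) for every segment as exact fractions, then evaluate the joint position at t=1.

Δ: Δ0=-1/2, Δ1=1/2
row 1: diag=8, rhs=6; c'=1/4, d'=3/4
back: M1=3/4
M: M0=0, M1=3/4, M2=0
seg 0: a=-3, c=M0/2=0, d=(M1−M0)/(6·2)=1/16, b=Δ0−h0·(2M0+M1)/6=-3/4
seg 1: a=-4, c=M1/2=3/8, d=(M2−M1)/(6·2)=-1/16, b=Δ1−h1·(2M1+M2)/6=0
t_q=1 → seg 0, τ=1; S=-3+-3/4·τ+0·τ²+1/16·τ³=-59/16

  seg 0: a=-3 b=-3/4 c=0 d=1/16
  seg 1: a=-4 b=0 c=3/8 d=-1/16
S(1) = -59/16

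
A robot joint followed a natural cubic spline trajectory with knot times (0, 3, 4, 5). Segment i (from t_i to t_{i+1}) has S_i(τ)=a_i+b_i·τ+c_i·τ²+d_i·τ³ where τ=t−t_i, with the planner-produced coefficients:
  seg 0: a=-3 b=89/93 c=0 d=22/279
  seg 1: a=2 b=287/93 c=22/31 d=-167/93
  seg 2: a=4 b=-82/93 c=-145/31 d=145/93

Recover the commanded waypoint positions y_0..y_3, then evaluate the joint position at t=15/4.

y_0=-3 y_1=2 y_2=4 y_3=0
S(15/4) = 7849/1984

y_0 = S_0(0) = a_0 = -3
y_1 = S_1(0) = a_1 = 2
y_2 = S_2(0) = a_2 = 4
y_3 = S_2(1) = 0
t_q=15/4 is in segment 1 (τ=3/4); S_1(τ)=7849/1984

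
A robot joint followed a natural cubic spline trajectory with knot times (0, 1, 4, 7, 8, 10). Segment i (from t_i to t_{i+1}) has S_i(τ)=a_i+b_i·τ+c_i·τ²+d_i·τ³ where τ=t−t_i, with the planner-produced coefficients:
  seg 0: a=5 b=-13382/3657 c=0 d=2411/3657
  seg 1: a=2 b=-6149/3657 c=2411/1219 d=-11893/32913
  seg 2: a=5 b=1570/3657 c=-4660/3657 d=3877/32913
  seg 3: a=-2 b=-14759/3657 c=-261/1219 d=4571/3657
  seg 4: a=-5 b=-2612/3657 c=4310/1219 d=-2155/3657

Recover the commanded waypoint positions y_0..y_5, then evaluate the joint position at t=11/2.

y_0 = S_0(0) = a_0 = 5
y_1 = S_1(0) = a_1 = 2
y_2 = S_2(0) = a_2 = 5
y_3 = S_3(0) = a_3 = -2
y_4 = S_4(0) = a_4 = -5
y_5 = S_4(2) = 3
t_q=11/2 is in segment 2 (τ=3/2); S_2(τ)=30957/9752

y_0=5 y_1=2 y_2=5 y_3=-2 y_4=-5 y_5=3
S(11/2) = 30957/9752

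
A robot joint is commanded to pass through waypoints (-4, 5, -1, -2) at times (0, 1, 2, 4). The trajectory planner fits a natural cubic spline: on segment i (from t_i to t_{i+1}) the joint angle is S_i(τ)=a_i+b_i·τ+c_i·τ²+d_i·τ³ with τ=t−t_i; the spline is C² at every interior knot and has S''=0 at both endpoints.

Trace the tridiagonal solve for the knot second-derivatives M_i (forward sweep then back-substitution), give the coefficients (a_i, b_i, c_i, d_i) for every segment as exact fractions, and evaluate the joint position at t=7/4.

  seg 0: a=-4 b=605/46 c=0 d=-191/46
  seg 1: a=5 b=16/23 c=-573/46 d=265/46
  seg 2: a=-1 b=-319/46 c=111/23 d=-37/46
S(7/4) = 121/128

Δ: Δ0=9, Δ1=-6, Δ2=-1/2
row 1: diag=4, rhs=-90; c'=1/4, d'=-45/2
row 2: denom=6−1·1/4=23/4; d'=(33−1·-45/2)/(23/4)=222/23
back: M2=222/23
back: M1=-45/2−1/4·222/23=-573/23
M: M0=0, M1=-573/23, M2=222/23, M3=0
seg 0: a=-4, c=M0/2=0, d=(M1−M0)/(6·1)=-191/46, b=Δ0−h0·(2M0+M1)/6=605/46
seg 1: a=5, c=M1/2=-573/46, d=(M2−M1)/(6·1)=265/46, b=Δ1−h1·(2M1+M2)/6=16/23
seg 2: a=-1, c=M2/2=111/23, d=(M3−M2)/(6·2)=-37/46, b=Δ2−h2·(2M2+M3)/6=-319/46
t_q=7/4 → seg 1, τ=3/4; S=5+16/23·τ+-573/46·τ²+265/46·τ³=121/128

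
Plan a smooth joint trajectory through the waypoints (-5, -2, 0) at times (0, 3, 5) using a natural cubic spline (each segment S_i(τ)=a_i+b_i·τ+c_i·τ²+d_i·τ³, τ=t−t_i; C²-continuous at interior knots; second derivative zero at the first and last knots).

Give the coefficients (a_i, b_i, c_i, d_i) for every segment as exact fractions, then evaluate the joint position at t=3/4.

  seg 0: a=-5 b=1 c=0 d=0
  seg 1: a=-2 b=1 c=0 d=0
S(3/4) = -17/4

Δ: Δ0=1, Δ1=1
row 1: diag=10, rhs=0; c'=1/5, d'=0
back: M1=0
M: M0=0, M1=0, M2=0
seg 0: a=-5, c=M0/2=0, d=(M1−M0)/(6·3)=0, b=Δ0−h0·(2M0+M1)/6=1
seg 1: a=-2, c=M1/2=0, d=(M2−M1)/(6·2)=0, b=Δ1−h1·(2M1+M2)/6=1
t_q=3/4 → seg 0, τ=3/4; S=-5+1·τ+0·τ²+0·τ³=-17/4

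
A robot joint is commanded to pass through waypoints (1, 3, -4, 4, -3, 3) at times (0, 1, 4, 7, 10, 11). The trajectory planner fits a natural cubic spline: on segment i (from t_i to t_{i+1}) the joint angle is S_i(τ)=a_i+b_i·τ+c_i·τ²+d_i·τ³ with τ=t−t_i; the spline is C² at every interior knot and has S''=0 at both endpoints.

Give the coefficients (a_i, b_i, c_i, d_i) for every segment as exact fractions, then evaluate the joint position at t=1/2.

Δ: Δ0=2, Δ1=-7/3, Δ2=8/3, Δ3=-7/3, Δ4=6
row 1: diag=8, rhs=-26; c'=3/8, d'=-13/4
row 2: denom=12−3·3/8=87/8; d'=(30−3·-13/4)/(87/8)=106/29
row 3: denom=12−3·8/29=324/29; d'=(-30−3·106/29)/(324/29)=-11/3
row 4: denom=8−3·29/108=259/36; d'=(50−3·-11/3)/(259/36)=2196/259
back: M4=2196/259
back: M3=-11/3−29/108·2196/259=-4618/777
back: M2=106/29−8/29·-4618/777=4114/777
back: M1=-13/4−3/8·4114/777=-1356/259
M: M0=0, M1=-1356/259, M2=4114/777, M3=-4618/777, M4=2196/259, M5=0
seg 0: a=1, c=M0/2=0, d=(M1−M0)/(6·1)=-226/259, b=Δ0−h0·(2M0+M1)/6=744/259
seg 1: a=3, c=M1/2=-678/259, d=(M2−M1)/(6·3)=4091/6993, b=Δ1−h1·(2M1+M2)/6=66/259
seg 2: a=-4, c=M2/2=2057/777, d=(M3−M2)/(6·3)=-118/189, b=Δ2−h2·(2M2+M3)/6=89/259
seg 3: a=4, c=M3/2=-2309/777, d=(M4−M3)/(6·3)=5603/6993, b=Δ3−h3·(2M3+M4)/6=-163/259
seg 4: a=-3, c=M4/2=1098/259, d=(M5−M4)/(6·1)=-366/259, b=Δ4−h4·(2M4+M5)/6=822/259
t_q=1/2 → seg 0, τ=1/2; S=1+744/259·τ+0·τ²+-226/259·τ³=2411/1036

  seg 0: a=1 b=744/259 c=0 d=-226/259
  seg 1: a=3 b=66/259 c=-678/259 d=4091/6993
  seg 2: a=-4 b=89/259 c=2057/777 d=-118/189
  seg 3: a=4 b=-163/259 c=-2309/777 d=5603/6993
  seg 4: a=-3 b=822/259 c=1098/259 d=-366/259
S(1/2) = 2411/1036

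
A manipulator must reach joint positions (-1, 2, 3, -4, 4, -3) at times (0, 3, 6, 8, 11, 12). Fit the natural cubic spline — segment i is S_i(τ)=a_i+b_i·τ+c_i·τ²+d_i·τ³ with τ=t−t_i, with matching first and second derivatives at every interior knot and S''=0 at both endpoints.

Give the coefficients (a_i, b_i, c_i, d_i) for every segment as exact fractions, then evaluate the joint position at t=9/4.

  seg 0: a=-1 b=3329/4998 c=0 d=1669/44982
  seg 1: a=2 b=4168/2499 c=1669/4998 d=-11677/44982
  seg 2: a=3 b=-2383/714 c=-1668/833 d=4801/4998
  seg 3: a=-4 b=899/4998 c=3133/833 d=-4885/4998
  seg 4: a=4 b=-9104/2499 c=-8389/1666 d=8389/4998
S(9/4) = 14033/15232

Δ: Δ0=1, Δ1=1/3, Δ2=-7/2, Δ3=8/3, Δ4=-7
row 1: diag=12, rhs=-4; c'=1/4, d'=-1/3
row 2: denom=10−3·1/4=37/4; d'=(-23−3·-1/3)/(37/4)=-88/37
row 3: denom=10−2·8/37=354/37; d'=(37−2·-88/37)/(354/37)=515/118
row 4: denom=8−3·37/118=833/118; d'=(-58−3·515/118)/(833/118)=-8389/833
back: M4=-8389/833
back: M3=515/118−37/118·-8389/833=6266/833
back: M2=-88/37−8/37·6266/833=-3336/833
back: M1=-1/3−1/4·-3336/833=1669/2499
M: M0=0, M1=1669/2499, M2=-3336/833, M3=6266/833, M4=-8389/833, M5=0
seg 0: a=-1, c=M0/2=0, d=(M1−M0)/(6·3)=1669/44982, b=Δ0−h0·(2M0+M1)/6=3329/4998
seg 1: a=2, c=M1/2=1669/4998, d=(M2−M1)/(6·3)=-11677/44982, b=Δ1−h1·(2M1+M2)/6=4168/2499
seg 2: a=3, c=M2/2=-1668/833, d=(M3−M2)/(6·2)=4801/4998, b=Δ2−h2·(2M2+M3)/6=-2383/714
seg 3: a=-4, c=M3/2=3133/833, d=(M4−M3)/(6·3)=-4885/4998, b=Δ3−h3·(2M3+M4)/6=899/4998
seg 4: a=4, c=M4/2=-8389/1666, d=(M5−M4)/(6·1)=8389/4998, b=Δ4−h4·(2M4+M5)/6=-9104/2499
t_q=9/4 → seg 0, τ=9/4; S=-1+3329/4998·τ+0·τ²+1669/44982·τ³=14033/15232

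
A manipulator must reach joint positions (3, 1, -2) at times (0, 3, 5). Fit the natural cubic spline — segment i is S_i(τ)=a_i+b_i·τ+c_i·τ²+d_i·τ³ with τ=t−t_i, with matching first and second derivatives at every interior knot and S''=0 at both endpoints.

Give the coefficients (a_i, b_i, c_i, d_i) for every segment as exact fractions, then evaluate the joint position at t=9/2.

  seg 0: a=3 b=-5/12 c=0 d=-1/36
  seg 1: a=1 b=-7/6 c=-1/4 d=1/24
S(9/2) = -75/64

Δ: Δ0=-2/3, Δ1=-3/2
row 1: diag=10, rhs=-5; c'=1/5, d'=-1/2
back: M1=-1/2
M: M0=0, M1=-1/2, M2=0
seg 0: a=3, c=M0/2=0, d=(M1−M0)/(6·3)=-1/36, b=Δ0−h0·(2M0+M1)/6=-5/12
seg 1: a=1, c=M1/2=-1/4, d=(M2−M1)/(6·2)=1/24, b=Δ1−h1·(2M1+M2)/6=-7/6
t_q=9/2 → seg 1, τ=3/2; S=1+-7/6·τ+-1/4·τ²+1/24·τ³=-75/64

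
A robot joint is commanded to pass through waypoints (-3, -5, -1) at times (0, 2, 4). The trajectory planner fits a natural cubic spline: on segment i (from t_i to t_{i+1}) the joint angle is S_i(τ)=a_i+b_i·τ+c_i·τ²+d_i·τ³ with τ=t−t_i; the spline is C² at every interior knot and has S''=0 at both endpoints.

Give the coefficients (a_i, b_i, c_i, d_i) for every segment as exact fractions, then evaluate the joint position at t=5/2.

  seg 0: a=-3 b=-7/4 c=0 d=3/16
  seg 1: a=-5 b=1/2 c=9/8 d=-3/16
S(5/2) = -575/128

Δ: Δ0=-1, Δ1=2
row 1: diag=8, rhs=18; c'=1/4, d'=9/4
back: M1=9/4
M: M0=0, M1=9/4, M2=0
seg 0: a=-3, c=M0/2=0, d=(M1−M0)/(6·2)=3/16, b=Δ0−h0·(2M0+M1)/6=-7/4
seg 1: a=-5, c=M1/2=9/8, d=(M2−M1)/(6·2)=-3/16, b=Δ1−h1·(2M1+M2)/6=1/2
t_q=5/2 → seg 1, τ=1/2; S=-5+1/2·τ+9/8·τ²+-3/16·τ³=-575/128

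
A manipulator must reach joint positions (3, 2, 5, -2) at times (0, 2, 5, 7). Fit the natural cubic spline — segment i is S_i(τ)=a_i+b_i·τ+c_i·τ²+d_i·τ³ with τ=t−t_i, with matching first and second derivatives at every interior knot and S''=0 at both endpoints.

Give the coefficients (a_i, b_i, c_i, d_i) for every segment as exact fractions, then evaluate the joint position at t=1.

Δ: Δ0=-1/2, Δ1=1, Δ2=-7/2
row 1: diag=10, rhs=9; c'=3/10, d'=9/10
row 2: denom=10−3·3/10=91/10; d'=(-27−3·9/10)/(91/10)=-297/91
back: M2=-297/91
back: M1=9/10−3/10·-297/91=171/91
M: M0=0, M1=171/91, M2=-297/91, M3=0
seg 0: a=3, c=M0/2=0, d=(M1−M0)/(6·2)=57/364, b=Δ0−h0·(2M0+M1)/6=-205/182
seg 1: a=2, c=M1/2=171/182, d=(M2−M1)/(6·3)=-2/7, b=Δ1−h1·(2M1+M2)/6=137/182
seg 2: a=5, c=M2/2=-297/182, d=(M3−M2)/(6·2)=99/364, b=Δ2−h2·(2M2+M3)/6=-241/182
t_q=1 → seg 0, τ=1; S=3+-205/182·τ+0·τ²+57/364·τ³=739/364

  seg 0: a=3 b=-205/182 c=0 d=57/364
  seg 1: a=2 b=137/182 c=171/182 d=-2/7
  seg 2: a=5 b=-241/182 c=-297/182 d=99/364
S(1) = 739/364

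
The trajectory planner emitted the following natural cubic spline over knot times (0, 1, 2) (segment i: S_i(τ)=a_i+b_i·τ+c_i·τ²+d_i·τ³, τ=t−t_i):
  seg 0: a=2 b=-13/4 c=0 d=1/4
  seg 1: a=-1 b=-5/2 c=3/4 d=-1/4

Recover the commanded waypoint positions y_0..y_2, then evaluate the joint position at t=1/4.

y_0 = S_0(0) = a_0 = 2
y_1 = S_1(0) = a_1 = -1
y_2 = S_1(1) = -3
t_q=1/4 is in segment 0 (τ=1/4); S_0(τ)=305/256

y_0=2 y_1=-1 y_2=-3
S(1/4) = 305/256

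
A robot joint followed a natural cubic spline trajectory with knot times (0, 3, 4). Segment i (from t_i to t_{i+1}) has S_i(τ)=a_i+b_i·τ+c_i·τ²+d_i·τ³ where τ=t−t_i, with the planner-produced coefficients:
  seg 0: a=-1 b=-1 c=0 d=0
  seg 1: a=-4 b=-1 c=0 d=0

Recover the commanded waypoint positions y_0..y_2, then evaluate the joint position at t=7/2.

y_0=-1 y_1=-4 y_2=-5
S(7/2) = -9/2

y_0 = S_0(0) = a_0 = -1
y_1 = S_1(0) = a_1 = -4
y_2 = S_1(1) = -5
t_q=7/2 is in segment 1 (τ=1/2); S_1(τ)=-9/2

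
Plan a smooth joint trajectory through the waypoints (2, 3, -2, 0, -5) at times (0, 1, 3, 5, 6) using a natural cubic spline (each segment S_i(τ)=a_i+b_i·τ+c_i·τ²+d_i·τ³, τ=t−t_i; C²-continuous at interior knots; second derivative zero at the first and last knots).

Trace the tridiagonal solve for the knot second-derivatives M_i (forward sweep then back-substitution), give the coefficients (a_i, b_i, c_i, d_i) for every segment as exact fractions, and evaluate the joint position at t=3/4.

Δ: Δ0=1, Δ1=-5/2, Δ2=1, Δ3=-5
row 1: diag=6, rhs=-21; c'=1/3, d'=-7/2
row 2: denom=8−2·1/3=22/3; d'=(21−2·-7/2)/(22/3)=42/11
row 3: denom=6−2·3/11=60/11; d'=(-36−2·42/11)/(60/11)=-8
back: M3=-8
back: M2=42/11−3/11·-8=6
back: M1=-7/2−1/3·6=-11/2
M: M0=0, M1=-11/2, M2=6, M3=-8, M4=0
seg 0: a=2, c=M0/2=0, d=(M1−M0)/(6·1)=-11/12, b=Δ0−h0·(2M0+M1)/6=23/12
seg 1: a=3, c=M1/2=-11/4, d=(M2−M1)/(6·2)=23/24, b=Δ1−h1·(2M1+M2)/6=-5/6
seg 2: a=-2, c=M2/2=3, d=(M3−M2)/(6·2)=-7/6, b=Δ2−h2·(2M2+M3)/6=-1/3
seg 3: a=0, c=M3/2=-4, d=(M4−M3)/(6·1)=4/3, b=Δ3−h3·(2M3+M4)/6=-7/3
t_q=3/4 → seg 0, τ=3/4; S=2+23/12·τ+0·τ²+-11/12·τ³=781/256

  seg 0: a=2 b=23/12 c=0 d=-11/12
  seg 1: a=3 b=-5/6 c=-11/4 d=23/24
  seg 2: a=-2 b=-1/3 c=3 d=-7/6
  seg 3: a=0 b=-7/3 c=-4 d=4/3
S(3/4) = 781/256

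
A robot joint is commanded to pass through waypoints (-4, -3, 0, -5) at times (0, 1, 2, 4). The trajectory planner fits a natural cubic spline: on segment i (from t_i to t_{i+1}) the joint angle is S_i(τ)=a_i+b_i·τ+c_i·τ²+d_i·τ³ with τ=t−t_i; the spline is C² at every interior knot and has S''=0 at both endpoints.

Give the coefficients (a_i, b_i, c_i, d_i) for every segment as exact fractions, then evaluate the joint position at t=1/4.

Δ: Δ0=1, Δ1=3, Δ2=-5/2
row 1: diag=4, rhs=12; c'=1/4, d'=3
row 2: denom=6−1·1/4=23/4; d'=(-33−1·3)/(23/4)=-144/23
back: M2=-144/23
back: M1=3−1/4·-144/23=105/23
M: M0=0, M1=105/23, M2=-144/23, M3=0
seg 0: a=-4, c=M0/2=0, d=(M1−M0)/(6·1)=35/46, b=Δ0−h0·(2M0+M1)/6=11/46
seg 1: a=-3, c=M1/2=105/46, d=(M2−M1)/(6·1)=-83/46, b=Δ1−h1·(2M1+M2)/6=58/23
seg 2: a=0, c=M2/2=-72/23, d=(M3−M2)/(6·2)=12/23, b=Δ2−h2·(2M2+M3)/6=77/46
t_q=1/4 → seg 0, τ=1/4; S=-4+11/46·τ+0·τ²+35/46·τ³=-11565/2944

  seg 0: a=-4 b=11/46 c=0 d=35/46
  seg 1: a=-3 b=58/23 c=105/46 d=-83/46
  seg 2: a=0 b=77/46 c=-72/23 d=12/23
S(1/4) = -11565/2944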